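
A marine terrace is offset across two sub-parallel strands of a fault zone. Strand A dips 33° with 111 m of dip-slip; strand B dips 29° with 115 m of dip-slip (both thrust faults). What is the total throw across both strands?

throw_A = 111 × sin(33°) = 60.45 m
throw_B = 115 × sin(29°) = 55.75 m
total = 60.45 + 55.75 = 116 m

116 m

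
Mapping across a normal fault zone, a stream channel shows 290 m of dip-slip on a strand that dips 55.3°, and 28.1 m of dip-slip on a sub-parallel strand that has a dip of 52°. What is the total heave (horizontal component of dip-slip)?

182 m

heave_A = 290 × cos(55.3°) = 165.1 m
heave_B = 28.1 × cos(52°) = 17.30 m
total = 165.1 + 17.30 = 182 m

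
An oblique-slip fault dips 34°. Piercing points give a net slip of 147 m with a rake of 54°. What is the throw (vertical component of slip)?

dip-slip = net slip × sin(rake) = 147 m × sin(54°) = 118.9 m
throw = dip-slip × sin(dip) = 118.9 × sin(34°) = 66.5 m

66.5 m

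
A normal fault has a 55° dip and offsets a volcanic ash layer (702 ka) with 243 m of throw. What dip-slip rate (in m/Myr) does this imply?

423 m/Myr

dip-slip = throw / sin(dip) = 243 m / sin(55°) = 296.6 m
rate = 296.6 m / 702 ka = 0.000423 m/yr = 423 m/Myr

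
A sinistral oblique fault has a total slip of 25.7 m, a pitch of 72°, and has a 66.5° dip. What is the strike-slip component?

strike-slip = net slip × cos(rake) = 25.7 m × cos(72°) = 7.94 m

7.94 m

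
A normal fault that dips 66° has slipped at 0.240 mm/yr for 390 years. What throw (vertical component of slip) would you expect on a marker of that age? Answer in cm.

dip-slip = rate × time = 0.240 mm/yr × 390 years = 0.09360 m
throw = dip-slip × sin(dip) = 0.09360 × sin(66°) = 0.0855 m = 8.55 cm

8.55 cm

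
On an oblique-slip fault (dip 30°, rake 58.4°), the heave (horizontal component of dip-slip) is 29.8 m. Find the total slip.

40.4 m

dip-slip = heave / cos(dip) = 29.8 / cos(30°) = 34.41 m
net slip = dip-slip / sin(rake) = 34.41 / sin(58.4°) = 40.4 m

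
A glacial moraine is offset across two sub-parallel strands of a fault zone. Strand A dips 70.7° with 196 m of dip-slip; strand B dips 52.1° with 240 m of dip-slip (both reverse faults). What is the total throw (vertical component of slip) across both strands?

throw_A = 196 × sin(70.7°) = 185 m
throw_B = 240 × sin(52.1°) = 189.4 m
total = 185 + 189.4 = 374 m

374 m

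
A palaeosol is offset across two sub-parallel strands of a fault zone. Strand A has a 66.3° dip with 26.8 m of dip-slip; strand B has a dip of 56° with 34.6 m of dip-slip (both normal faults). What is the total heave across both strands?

30.1 m

heave_A = 26.8 × cos(66.3°) = 10.77 m
heave_B = 34.6 × cos(56°) = 19.35 m
total = 10.77 + 19.35 = 30.1 m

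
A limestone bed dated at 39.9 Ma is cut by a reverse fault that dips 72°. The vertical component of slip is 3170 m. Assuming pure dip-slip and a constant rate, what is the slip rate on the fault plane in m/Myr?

dip-slip = throw / sin(dip) = 3170 m / sin(72°) = 3333 m
rate = 3333 m / 39.9 Ma = 0.0000835 m/yr = 83.5 m/Myr

83.5 m/Myr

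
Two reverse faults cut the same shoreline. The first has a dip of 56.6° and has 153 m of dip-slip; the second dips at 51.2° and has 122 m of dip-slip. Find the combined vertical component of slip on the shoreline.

throw_A = 153 × sin(56.6°) = 127.7 m
throw_B = 122 × sin(51.2°) = 95.08 m
total = 127.7 + 95.08 = 223 m

223 m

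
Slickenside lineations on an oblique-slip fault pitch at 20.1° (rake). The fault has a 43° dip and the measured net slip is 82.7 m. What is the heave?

20.8 m

dip-slip = net slip × sin(rake) = 82.7 m × sin(20.1°) = 28.42 m
heave = dip-slip × cos(dip) = 28.42 × cos(43°) = 20.8 m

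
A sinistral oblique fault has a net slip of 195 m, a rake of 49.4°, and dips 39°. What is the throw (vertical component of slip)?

93.2 m

dip-slip = net slip × sin(rake) = 195 m × sin(49.4°) = 148.1 m
throw = dip-slip × sin(dip) = 148.1 × sin(39°) = 93.2 m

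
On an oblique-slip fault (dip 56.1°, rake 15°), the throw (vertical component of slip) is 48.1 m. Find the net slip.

224 m

dip-slip = throw / sin(dip) = 48.1 / sin(56.1°) = 57.95 m
net slip = dip-slip / sin(rake) = 57.95 / sin(15°) = 224 m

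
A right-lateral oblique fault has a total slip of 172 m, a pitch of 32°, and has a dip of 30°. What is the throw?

dip-slip = net slip × sin(rake) = 172 m × sin(32°) = 91.15 m
throw = dip-slip × sin(dip) = 91.15 × sin(30°) = 45.6 m

45.6 m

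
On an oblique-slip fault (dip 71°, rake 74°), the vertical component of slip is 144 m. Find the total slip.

158 m

dip-slip = throw / sin(dip) = 144 / sin(71°) = 152.3 m
net slip = dip-slip / sin(rake) = 152.3 / sin(74°) = 158 m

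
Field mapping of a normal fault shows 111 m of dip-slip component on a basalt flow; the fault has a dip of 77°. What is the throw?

throw = dip-slip × sin(dip) = 111 m × sin(77°) = 108 m

108 m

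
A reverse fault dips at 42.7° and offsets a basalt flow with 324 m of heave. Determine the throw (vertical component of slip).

299 m

throw = heave × tan(dip) = 324 × tan(42.7°) = 299 m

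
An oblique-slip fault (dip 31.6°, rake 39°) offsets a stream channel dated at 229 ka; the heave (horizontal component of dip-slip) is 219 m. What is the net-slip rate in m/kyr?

dip-slip = heave / cos(dip) = 219 / cos(31.6°) = 257.1 m
net slip = dip-slip / sin(rake) = 257.1 / sin(39°) = 408.6 m
rate = 408.6 m / 229 ka = 0.00178 m/yr = 1.78 m/kyr

1.78 m/kyr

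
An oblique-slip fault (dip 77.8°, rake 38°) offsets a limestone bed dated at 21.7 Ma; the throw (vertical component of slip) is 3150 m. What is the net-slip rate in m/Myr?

241 m/Myr

dip-slip = throw / sin(dip) = 3150 / sin(77.8°) = 3223 m
net slip = dip-slip / sin(rake) = 3223 / sin(38°) = 5235 m
rate = 5235 m / 21.7 Ma = 0.000241 m/yr = 241 m/Myr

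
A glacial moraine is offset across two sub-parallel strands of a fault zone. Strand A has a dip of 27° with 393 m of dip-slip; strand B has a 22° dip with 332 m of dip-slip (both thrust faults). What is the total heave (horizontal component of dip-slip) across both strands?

heave_A = 393 × cos(27°) = 350.2 m
heave_B = 332 × cos(22°) = 307.8 m
total = 350.2 + 307.8 = 658 m

658 m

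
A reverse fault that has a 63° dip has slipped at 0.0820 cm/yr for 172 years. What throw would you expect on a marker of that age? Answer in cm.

dip-slip = rate × time = 0.0820 cm/yr × 172 years = 0.1410 m
throw = dip-slip × sin(dip) = 0.1410 × sin(63°) = 0.126 m = 12.6 cm

12.6 cm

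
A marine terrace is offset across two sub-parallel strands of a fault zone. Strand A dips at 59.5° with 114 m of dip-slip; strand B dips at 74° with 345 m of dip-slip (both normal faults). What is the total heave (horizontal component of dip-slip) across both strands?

heave_A = 114 × cos(59.5°) = 57.86 m
heave_B = 345 × cos(74°) = 95.09 m
total = 57.86 + 95.09 = 153 m

153 m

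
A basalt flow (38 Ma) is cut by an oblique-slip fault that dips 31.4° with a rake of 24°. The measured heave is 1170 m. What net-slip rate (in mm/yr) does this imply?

0.0887 mm/yr

dip-slip = heave / cos(dip) = 1170 / cos(31.4°) = 1371 m
net slip = dip-slip / sin(rake) = 1371 / sin(24°) = 3370 m
rate = 3370 m / 38 Ma = 0.0000887 m/yr = 0.0887 mm/yr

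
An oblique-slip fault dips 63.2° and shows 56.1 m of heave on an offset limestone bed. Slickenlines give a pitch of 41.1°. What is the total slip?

dip-slip = heave / cos(dip) = 56.1 / cos(63.2°) = 124.4 m
net slip = dip-slip / sin(rake) = 124.4 / sin(41.1°) = 189 m

189 m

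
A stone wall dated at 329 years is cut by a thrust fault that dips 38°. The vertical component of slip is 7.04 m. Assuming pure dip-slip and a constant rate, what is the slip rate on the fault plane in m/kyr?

34.8 m/kyr

dip-slip = throw / sin(dip) = 7.04 m / sin(38°) = 11.43 m
rate = 11.43 m / 329 years = 0.0348 m/yr = 34.8 m/kyr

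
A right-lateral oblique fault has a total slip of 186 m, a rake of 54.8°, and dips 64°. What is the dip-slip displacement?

dip-slip = net slip × sin(rake) = 186 m × sin(54.8°) = 152 m

152 m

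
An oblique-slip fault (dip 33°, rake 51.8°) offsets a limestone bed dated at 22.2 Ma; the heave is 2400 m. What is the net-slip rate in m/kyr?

dip-slip = heave / cos(dip) = 2400 / cos(33°) = 2862 m
net slip = dip-slip / sin(rake) = 2862 / sin(51.8°) = 3641 m
rate = 3641 m / 22.2 Ma = 0.000164 m/yr = 0.164 m/kyr

0.164 m/kyr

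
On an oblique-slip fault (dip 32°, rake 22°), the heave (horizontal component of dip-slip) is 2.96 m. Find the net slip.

dip-slip = heave / cos(dip) = 2.96 / cos(32°) = 3.490 m
net slip = dip-slip / sin(rake) = 3.490 / sin(22°) = 9.32 m

9.32 m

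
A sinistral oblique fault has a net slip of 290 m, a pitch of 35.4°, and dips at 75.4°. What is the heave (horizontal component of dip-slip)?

42.3 m

dip-slip = net slip × sin(rake) = 290 m × sin(35.4°) = 168 m
heave = dip-slip × cos(dip) = 168 × cos(75.4°) = 42.3 m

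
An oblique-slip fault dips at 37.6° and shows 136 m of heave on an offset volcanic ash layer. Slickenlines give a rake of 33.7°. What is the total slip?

dip-slip = heave / cos(dip) = 136 / cos(37.6°) = 171.7 m
net slip = dip-slip / sin(rake) = 171.7 / sin(33.7°) = 309 m

309 m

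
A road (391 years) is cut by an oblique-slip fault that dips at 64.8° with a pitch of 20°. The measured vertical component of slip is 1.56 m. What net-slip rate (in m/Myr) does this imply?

dip-slip = throw / sin(dip) = 1.56 / sin(64.8°) = 1.724 m
net slip = dip-slip / sin(rake) = 1.724 / sin(20°) = 5.041 m
rate = 5.041 m / 391 years = 0.0129 m/yr = 12900 m/Myr

12900 m/Myr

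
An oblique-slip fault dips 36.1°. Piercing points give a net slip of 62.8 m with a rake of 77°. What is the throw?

36.1 m

dip-slip = net slip × sin(rake) = 62.8 m × sin(77°) = 61.19 m
throw = dip-slip × sin(dip) = 61.19 × sin(36.1°) = 36.1 m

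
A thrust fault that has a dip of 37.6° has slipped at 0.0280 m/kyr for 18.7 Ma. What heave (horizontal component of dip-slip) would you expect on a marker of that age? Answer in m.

dip-slip = rate × time = 0.0280 m/kyr × 18.7 Ma = 523.6 m
heave = dip-slip × cos(dip) = 523.6 × cos(37.6°) = 415 m

415 m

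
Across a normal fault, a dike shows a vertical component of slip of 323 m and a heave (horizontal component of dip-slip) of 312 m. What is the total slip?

449 m

net slip = √(throw² + heave²) = √(323² + 312²) = 449 m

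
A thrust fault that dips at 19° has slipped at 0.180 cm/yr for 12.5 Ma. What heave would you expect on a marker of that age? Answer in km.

21.3 km

dip-slip = rate × time = 0.180 cm/yr × 12.5 Ma = 22500 m
heave = dip-slip × cos(dip) = 22500 × cos(19°) = 21300 m = 21.3 km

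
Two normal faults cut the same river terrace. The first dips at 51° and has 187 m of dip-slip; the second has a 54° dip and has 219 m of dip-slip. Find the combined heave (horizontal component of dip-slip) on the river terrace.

246 m

heave_A = 187 × cos(51°) = 117.7 m
heave_B = 219 × cos(54°) = 128.7 m
total = 117.7 + 128.7 = 246 m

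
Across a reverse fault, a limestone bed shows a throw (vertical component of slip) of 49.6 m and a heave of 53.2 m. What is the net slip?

72.7 m

net slip = √(throw² + heave²) = √(49.6² + 53.2²) = 72.7 m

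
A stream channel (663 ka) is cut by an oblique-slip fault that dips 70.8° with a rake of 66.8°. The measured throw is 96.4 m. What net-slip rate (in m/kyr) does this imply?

dip-slip = throw / sin(dip) = 96.4 / sin(70.8°) = 102.1 m
net slip = dip-slip / sin(rake) = 102.1 / sin(66.8°) = 111.1 m
rate = 111.1 m / 663 ka = 0.000168 m/yr = 0.168 m/kyr

0.168 m/kyr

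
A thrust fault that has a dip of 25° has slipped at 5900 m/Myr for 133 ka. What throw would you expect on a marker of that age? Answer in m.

332 m

dip-slip = rate × time = 5900 m/Myr × 133 ka = 784.7 m
throw = dip-slip × sin(dip) = 784.7 × sin(25°) = 332 m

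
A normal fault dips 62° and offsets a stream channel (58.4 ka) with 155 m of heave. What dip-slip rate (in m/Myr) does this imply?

5650 m/Myr

dip-slip = heave / cos(dip) = 155 m / cos(62°) = 330.2 m
rate = 330.2 m / 58.4 ka = 0.00565 m/yr = 5650 m/Myr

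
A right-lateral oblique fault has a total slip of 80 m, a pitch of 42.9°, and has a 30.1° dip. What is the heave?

47.1 m

dip-slip = net slip × sin(rake) = 80 m × sin(42.9°) = 54.46 m
heave = dip-slip × cos(dip) = 54.46 × cos(30.1°) = 47.1 m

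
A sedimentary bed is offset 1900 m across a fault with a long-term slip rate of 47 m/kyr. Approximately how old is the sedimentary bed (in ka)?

age = offset / rate = 1900 m / (47 m/kyr) = 40400 yr = 40.4 ka

40.4 ka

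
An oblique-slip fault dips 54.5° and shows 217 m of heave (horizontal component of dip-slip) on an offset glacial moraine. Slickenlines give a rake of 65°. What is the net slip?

412 m

dip-slip = heave / cos(dip) = 217 / cos(54.5°) = 373.7 m
net slip = dip-slip / sin(rake) = 373.7 / sin(65°) = 412 m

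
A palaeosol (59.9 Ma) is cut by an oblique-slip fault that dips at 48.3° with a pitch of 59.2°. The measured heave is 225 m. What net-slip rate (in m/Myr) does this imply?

dip-slip = heave / cos(dip) = 225 / cos(48.3°) = 338.2 m
net slip = dip-slip / sin(rake) = 338.2 / sin(59.2°) = 393.8 m
rate = 393.8 m / 59.9 Ma = 0.00000657 m/yr = 6.57 m/Myr

6.57 m/Myr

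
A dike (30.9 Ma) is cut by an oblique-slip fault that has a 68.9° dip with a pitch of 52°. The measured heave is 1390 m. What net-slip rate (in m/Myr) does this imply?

159 m/Myr

dip-slip = heave / cos(dip) = 1390 / cos(68.9°) = 3861 m
net slip = dip-slip / sin(rake) = 3861 / sin(52°) = 4900 m
rate = 4900 m / 30.9 Ma = 0.000159 m/yr = 159 m/Myr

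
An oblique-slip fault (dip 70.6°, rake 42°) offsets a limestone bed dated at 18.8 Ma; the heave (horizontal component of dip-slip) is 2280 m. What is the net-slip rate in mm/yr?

dip-slip = heave / cos(dip) = 2280 / cos(70.6°) = 6864 m
net slip = dip-slip / sin(rake) = 6864 / sin(42°) = 10260 m
rate = 10260 m / 18.8 Ma = 0.000546 m/yr = 0.546 mm/yr

0.546 mm/yr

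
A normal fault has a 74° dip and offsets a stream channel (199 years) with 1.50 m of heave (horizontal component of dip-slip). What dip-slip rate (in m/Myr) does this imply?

27300 m/Myr

dip-slip = heave / cos(dip) = 1.50 m / cos(74°) = 5.442 m
rate = 5.442 m / 199 years = 0.0273 m/yr = 27300 m/Myr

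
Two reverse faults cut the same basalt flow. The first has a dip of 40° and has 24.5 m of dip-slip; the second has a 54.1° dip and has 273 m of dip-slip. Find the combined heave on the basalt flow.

179 m

heave_A = 24.5 × cos(40°) = 18.77 m
heave_B = 273 × cos(54.1°) = 160.1 m
total = 18.77 + 160.1 = 179 m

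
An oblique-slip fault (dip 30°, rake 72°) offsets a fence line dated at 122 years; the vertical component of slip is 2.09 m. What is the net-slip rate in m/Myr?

dip-slip = throw / sin(dip) = 2.09 / sin(30°) = 4.180 m
net slip = dip-slip / sin(rake) = 4.180 / sin(72°) = 4.395 m
rate = 4.395 m / 122 years = 0.0360 m/yr = 36000 m/Myr

36000 m/Myr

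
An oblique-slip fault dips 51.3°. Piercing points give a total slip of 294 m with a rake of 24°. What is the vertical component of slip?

93.3 m

dip-slip = net slip × sin(rake) = 294 m × sin(24°) = 119.6 m
throw = dip-slip × sin(dip) = 119.6 × sin(51.3°) = 93.3 m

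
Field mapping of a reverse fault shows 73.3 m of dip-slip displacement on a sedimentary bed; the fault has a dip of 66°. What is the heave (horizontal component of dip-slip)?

heave = dip-slip × cos(dip) = 73.3 m × cos(66°) = 29.8 m

29.8 m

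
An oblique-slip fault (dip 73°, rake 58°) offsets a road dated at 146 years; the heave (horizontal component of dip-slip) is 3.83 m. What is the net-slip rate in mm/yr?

106 mm/yr

dip-slip = heave / cos(dip) = 3.83 / cos(73°) = 13.10 m
net slip = dip-slip / sin(rake) = 13.10 / sin(58°) = 15.45 m
rate = 15.45 m / 146 years = 0.106 m/yr = 106 mm/yr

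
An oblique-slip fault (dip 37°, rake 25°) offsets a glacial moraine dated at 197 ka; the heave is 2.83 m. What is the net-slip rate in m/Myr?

42.6 m/Myr

dip-slip = heave / cos(dip) = 2.83 / cos(37°) = 3.544 m
net slip = dip-slip / sin(rake) = 3.544 / sin(25°) = 8.385 m
rate = 8.385 m / 197 ka = 0.0000426 m/yr = 42.6 m/Myr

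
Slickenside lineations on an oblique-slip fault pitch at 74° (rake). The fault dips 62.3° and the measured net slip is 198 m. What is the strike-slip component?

strike-slip = net slip × cos(rake) = 198 m × cos(74°) = 54.6 m

54.6 m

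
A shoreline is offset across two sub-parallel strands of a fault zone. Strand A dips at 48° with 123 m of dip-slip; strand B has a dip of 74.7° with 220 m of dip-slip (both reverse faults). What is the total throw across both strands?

304 m

throw_A = 123 × sin(48°) = 91.41 m
throw_B = 220 × sin(74.7°) = 212.2 m
total = 91.41 + 212.2 = 304 m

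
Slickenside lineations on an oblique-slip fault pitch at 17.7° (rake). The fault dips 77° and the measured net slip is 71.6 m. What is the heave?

dip-slip = net slip × sin(rake) = 71.6 m × sin(17.7°) = 21.77 m
heave = dip-slip × cos(dip) = 21.77 × cos(77°) = 4.90 m

4.90 m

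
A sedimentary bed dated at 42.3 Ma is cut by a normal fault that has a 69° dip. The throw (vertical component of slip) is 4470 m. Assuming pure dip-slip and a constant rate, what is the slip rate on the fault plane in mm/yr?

0.113 mm/yr

dip-slip = throw / sin(dip) = 4470 m / sin(69°) = 4788 m
rate = 4788 m / 42.3 Ma = 0.000113 m/yr = 0.113 mm/yr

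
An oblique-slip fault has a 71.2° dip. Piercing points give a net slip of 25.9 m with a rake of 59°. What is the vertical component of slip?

21 m

dip-slip = net slip × sin(rake) = 25.9 m × sin(59°) = 22.20 m
throw = dip-slip × sin(dip) = 22.20 × sin(71.2°) = 21 m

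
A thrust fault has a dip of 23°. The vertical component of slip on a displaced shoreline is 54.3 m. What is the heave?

heave = throw / tan(dip) = 54.3 / tan(23°) = 128 m

128 m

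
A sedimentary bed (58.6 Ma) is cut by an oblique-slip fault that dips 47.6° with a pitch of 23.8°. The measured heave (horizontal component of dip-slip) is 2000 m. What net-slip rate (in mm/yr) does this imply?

0.125 mm/yr

dip-slip = heave / cos(dip) = 2000 / cos(47.6°) = 2966 m
net slip = dip-slip / sin(rake) = 2966 / sin(23.8°) = 7350 m
rate = 7350 m / 58.6 Ma = 0.000125 m/yr = 0.125 mm/yr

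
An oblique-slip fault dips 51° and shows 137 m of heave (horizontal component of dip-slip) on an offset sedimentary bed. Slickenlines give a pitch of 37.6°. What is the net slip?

357 m

dip-slip = heave / cos(dip) = 137 / cos(51°) = 217.7 m
net slip = dip-slip / sin(rake) = 217.7 / sin(37.6°) = 357 m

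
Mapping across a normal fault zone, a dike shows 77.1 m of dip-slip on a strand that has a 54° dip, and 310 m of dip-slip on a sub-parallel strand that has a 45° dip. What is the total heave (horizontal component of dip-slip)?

heave_A = 77.1 × cos(54°) = 45.32 m
heave_B = 310 × cos(45°) = 219.2 m
total = 45.32 + 219.2 = 265 m

265 m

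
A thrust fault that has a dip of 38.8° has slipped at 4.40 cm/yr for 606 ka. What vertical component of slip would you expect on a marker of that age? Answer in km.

dip-slip = rate × time = 4.40 cm/yr × 606 ka = 26660 m
throw = dip-slip × sin(dip) = 26660 × sin(38.8°) = 16700 m = 16.7 km

16.7 km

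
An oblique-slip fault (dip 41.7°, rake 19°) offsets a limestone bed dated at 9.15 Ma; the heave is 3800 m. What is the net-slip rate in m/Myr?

dip-slip = heave / cos(dip) = 3800 / cos(41.7°) = 5089 m
net slip = dip-slip / sin(rake) = 5089 / sin(19°) = 15630 m
rate = 15630 m / 9.15 Ma = 0.00171 m/yr = 1710 m/Myr

1710 m/Myr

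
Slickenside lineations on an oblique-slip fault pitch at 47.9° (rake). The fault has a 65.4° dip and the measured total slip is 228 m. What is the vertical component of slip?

dip-slip = net slip × sin(rake) = 228 m × sin(47.9°) = 169.2 m
throw = dip-slip × sin(dip) = 169.2 × sin(65.4°) = 154 m

154 m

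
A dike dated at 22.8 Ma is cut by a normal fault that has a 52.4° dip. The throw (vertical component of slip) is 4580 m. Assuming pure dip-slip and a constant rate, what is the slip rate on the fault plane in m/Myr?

dip-slip = throw / sin(dip) = 4580 m / sin(52.4°) = 5781 m
rate = 5781 m / 22.8 Ma = 0.000254 m/yr = 254 m/Myr

254 m/Myr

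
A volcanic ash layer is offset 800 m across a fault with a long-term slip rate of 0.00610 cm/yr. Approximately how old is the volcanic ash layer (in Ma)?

age = offset / rate = 800 m / (0.00610 cm/yr) = 1.31e+07 yr = 13.1 Ma

13.1 Ma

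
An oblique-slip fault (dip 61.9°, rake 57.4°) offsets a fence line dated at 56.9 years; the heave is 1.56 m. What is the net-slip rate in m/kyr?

69.1 m/kyr

dip-slip = heave / cos(dip) = 1.56 / cos(61.9°) = 3.312 m
net slip = dip-slip / sin(rake) = 3.312 / sin(57.4°) = 3.931 m
rate = 3.931 m / 56.9 years = 0.0691 m/yr = 69.1 m/kyr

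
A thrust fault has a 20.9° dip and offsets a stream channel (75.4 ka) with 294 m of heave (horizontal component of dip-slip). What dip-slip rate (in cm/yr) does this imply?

0.417 cm/yr

dip-slip = heave / cos(dip) = 294 m / cos(20.9°) = 314.7 m
rate = 314.7 m / 75.4 ka = 0.00417 m/yr = 0.417 cm/yr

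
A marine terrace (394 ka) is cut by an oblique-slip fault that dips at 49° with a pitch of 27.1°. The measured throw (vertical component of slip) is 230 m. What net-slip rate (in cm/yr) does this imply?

0.170 cm/yr

dip-slip = throw / sin(dip) = 230 / sin(49°) = 304.8 m
net slip = dip-slip / sin(rake) = 304.8 / sin(27.1°) = 669 m
rate = 669 m / 394 ka = 0.00170 m/yr = 0.170 cm/yr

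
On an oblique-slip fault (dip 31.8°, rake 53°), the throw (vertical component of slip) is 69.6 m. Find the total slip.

dip-slip = throw / sin(dip) = 69.6 / sin(31.8°) = 132.1 m
net slip = dip-slip / sin(rake) = 132.1 / sin(53°) = 165 m

165 m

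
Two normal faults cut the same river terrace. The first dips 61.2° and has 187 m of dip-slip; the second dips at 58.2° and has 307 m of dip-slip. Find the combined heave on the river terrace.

heave_A = 187 × cos(61.2°) = 90.09 m
heave_B = 307 × cos(58.2°) = 161.8 m
total = 90.09 + 161.8 = 252 m

252 m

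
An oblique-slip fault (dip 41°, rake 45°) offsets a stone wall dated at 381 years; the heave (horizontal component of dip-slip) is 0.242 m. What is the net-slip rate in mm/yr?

1.19 mm/yr

dip-slip = heave / cos(dip) = 0.242 / cos(41°) = 0.3207 m
net slip = dip-slip / sin(rake) = 0.3207 / sin(45°) = 0.4535 m
rate = 0.4535 m / 381 years = 0.00119 m/yr = 1.19 mm/yr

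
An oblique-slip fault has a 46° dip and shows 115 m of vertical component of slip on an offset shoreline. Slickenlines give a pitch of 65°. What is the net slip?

176 m

dip-slip = throw / sin(dip) = 115 / sin(46°) = 159.9 m
net slip = dip-slip / sin(rake) = 159.9 / sin(65°) = 176 m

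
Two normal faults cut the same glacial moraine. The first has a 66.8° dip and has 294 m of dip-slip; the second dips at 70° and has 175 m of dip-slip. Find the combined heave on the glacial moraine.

176 m

heave_A = 294 × cos(66.8°) = 115.8 m
heave_B = 175 × cos(70°) = 59.85 m
total = 115.8 + 59.85 = 176 m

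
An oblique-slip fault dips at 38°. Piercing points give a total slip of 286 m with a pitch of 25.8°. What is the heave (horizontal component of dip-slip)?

dip-slip = net slip × sin(rake) = 286 m × sin(25.8°) = 124.5 m
heave = dip-slip × cos(dip) = 124.5 × cos(38°) = 98.1 m

98.1 m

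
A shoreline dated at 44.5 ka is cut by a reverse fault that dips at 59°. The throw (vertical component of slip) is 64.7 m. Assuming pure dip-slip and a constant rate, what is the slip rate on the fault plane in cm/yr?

0.170 cm/yr

dip-slip = throw / sin(dip) = 64.7 m / sin(59°) = 75.48 m
rate = 75.48 m / 44.5 ka = 0.00170 m/yr = 0.170 cm/yr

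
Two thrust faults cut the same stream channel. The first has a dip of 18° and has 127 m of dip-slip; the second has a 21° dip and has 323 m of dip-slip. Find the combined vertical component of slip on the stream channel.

throw_A = 127 × sin(18°) = 39.25 m
throw_B = 323 × sin(21°) = 115.8 m
total = 39.25 + 115.8 = 155 m

155 m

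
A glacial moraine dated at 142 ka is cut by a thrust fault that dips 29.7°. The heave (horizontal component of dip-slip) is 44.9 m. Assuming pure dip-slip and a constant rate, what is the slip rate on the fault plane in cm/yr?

dip-slip = heave / cos(dip) = 44.9 m / cos(29.7°) = 51.69 m
rate = 51.69 m / 142 ka = 0.000364 m/yr = 0.0364 cm/yr

0.0364 cm/yr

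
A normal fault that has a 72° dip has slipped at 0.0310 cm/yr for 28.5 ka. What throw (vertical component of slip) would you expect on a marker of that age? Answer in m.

dip-slip = rate × time = 0.0310 cm/yr × 28.5 ka = 8.835 m
throw = dip-slip × sin(dip) = 8.835 × sin(72°) = 8.40 m

8.40 m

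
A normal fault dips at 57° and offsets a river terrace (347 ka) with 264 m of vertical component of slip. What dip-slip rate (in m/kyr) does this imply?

dip-slip = throw / sin(dip) = 264 m / sin(57°) = 314.8 m
rate = 314.8 m / 347 ka = 0.000907 m/yr = 0.907 m/kyr

0.907 m/kyr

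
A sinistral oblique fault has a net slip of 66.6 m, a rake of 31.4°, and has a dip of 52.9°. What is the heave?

dip-slip = net slip × sin(rake) = 66.6 m × sin(31.4°) = 34.70 m
heave = dip-slip × cos(dip) = 34.70 × cos(52.9°) = 20.9 m

20.9 m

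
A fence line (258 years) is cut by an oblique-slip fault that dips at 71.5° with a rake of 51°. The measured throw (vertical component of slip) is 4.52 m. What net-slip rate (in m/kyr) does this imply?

dip-slip = throw / sin(dip) = 4.52 / sin(71.5°) = 4.766 m
net slip = dip-slip / sin(rake) = 4.766 / sin(51°) = 6.133 m
rate = 6.133 m / 258 years = 0.0238 m/yr = 23.8 m/kyr

23.8 m/kyr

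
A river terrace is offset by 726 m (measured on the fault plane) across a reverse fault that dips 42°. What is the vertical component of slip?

486 m

throw = dip-slip × sin(dip) = 726 m × sin(42°) = 486 m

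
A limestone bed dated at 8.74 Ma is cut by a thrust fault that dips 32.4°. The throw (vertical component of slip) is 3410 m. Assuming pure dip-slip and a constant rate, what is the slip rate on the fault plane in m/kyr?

dip-slip = throw / sin(dip) = 3410 m / sin(32.4°) = 6364 m
rate = 6364 m / 8.74 Ma = 0.000728 m/yr = 0.728 m/kyr

0.728 m/kyr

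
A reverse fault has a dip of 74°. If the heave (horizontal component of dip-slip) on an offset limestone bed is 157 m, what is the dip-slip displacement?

570 m

dip-slip = heave / cos(dip) = 157 / cos(74°) = 570 m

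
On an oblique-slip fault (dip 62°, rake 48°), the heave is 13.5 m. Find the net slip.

dip-slip = heave / cos(dip) = 13.5 / cos(62°) = 28.76 m
net slip = dip-slip / sin(rake) = 28.76 / sin(48°) = 38.7 m

38.7 m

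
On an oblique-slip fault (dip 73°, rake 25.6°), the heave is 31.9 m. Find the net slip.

253 m

dip-slip = heave / cos(dip) = 31.9 / cos(73°) = 109.1 m
net slip = dip-slip / sin(rake) = 109.1 / sin(25.6°) = 253 m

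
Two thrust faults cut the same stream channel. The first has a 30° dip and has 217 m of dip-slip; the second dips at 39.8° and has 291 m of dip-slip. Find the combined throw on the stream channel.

throw_A = 217 × sin(30°) = 108.5 m
throw_B = 291 × sin(39.8°) = 186.3 m
total = 108.5 + 186.3 = 295 m

295 m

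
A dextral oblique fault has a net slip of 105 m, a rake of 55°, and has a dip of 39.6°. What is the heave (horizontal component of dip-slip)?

dip-slip = net slip × sin(rake) = 105 m × sin(55°) = 86.01 m
heave = dip-slip × cos(dip) = 86.01 × cos(39.6°) = 66.3 m

66.3 m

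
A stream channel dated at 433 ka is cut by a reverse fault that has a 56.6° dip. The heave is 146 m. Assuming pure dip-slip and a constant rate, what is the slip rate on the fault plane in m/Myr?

613 m/Myr

dip-slip = heave / cos(dip) = 146 m / cos(56.6°) = 265.2 m
rate = 265.2 m / 433 ka = 0.000613 m/yr = 613 m/Myr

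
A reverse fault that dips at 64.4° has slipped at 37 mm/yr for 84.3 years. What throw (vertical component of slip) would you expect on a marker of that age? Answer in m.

dip-slip = rate × time = 37 mm/yr × 84.3 years = 3.119 m
throw = dip-slip × sin(dip) = 3.119 × sin(64.4°) = 2.81 m

2.81 m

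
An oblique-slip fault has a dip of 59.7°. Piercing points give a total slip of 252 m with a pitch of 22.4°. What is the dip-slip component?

96 m

dip-slip = net slip × sin(rake) = 252 m × sin(22.4°) = 96 m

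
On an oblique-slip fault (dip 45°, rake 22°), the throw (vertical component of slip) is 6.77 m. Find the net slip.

dip-slip = throw / sin(dip) = 6.77 / sin(45°) = 9.574 m
net slip = dip-slip / sin(rake) = 9.574 / sin(22°) = 25.6 m

25.6 m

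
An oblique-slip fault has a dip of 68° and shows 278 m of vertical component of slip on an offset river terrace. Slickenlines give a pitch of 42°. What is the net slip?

448 m

dip-slip = throw / sin(dip) = 278 / sin(68°) = 299.8 m
net slip = dip-slip / sin(rake) = 299.8 / sin(42°) = 448 m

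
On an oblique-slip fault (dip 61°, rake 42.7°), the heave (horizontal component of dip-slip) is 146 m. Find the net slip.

444 m

dip-slip = heave / cos(dip) = 146 / cos(61°) = 301.1 m
net slip = dip-slip / sin(rake) = 301.1 / sin(42.7°) = 444 m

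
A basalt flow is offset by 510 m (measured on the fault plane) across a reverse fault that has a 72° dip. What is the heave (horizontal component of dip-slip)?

158 m

heave = dip-slip × cos(dip) = 510 m × cos(72°) = 158 m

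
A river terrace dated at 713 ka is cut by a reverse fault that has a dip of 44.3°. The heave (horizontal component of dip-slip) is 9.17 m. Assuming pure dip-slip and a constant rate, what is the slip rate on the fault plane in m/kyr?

0.0180 m/kyr

dip-slip = heave / cos(dip) = 9.17 m / cos(44.3°) = 12.81 m
rate = 12.81 m / 713 ka = 0.0000180 m/yr = 0.0180 m/kyr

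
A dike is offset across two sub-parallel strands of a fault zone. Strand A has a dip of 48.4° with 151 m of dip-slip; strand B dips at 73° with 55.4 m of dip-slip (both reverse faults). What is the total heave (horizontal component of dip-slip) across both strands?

heave_A = 151 × cos(48.4°) = 100.3 m
heave_B = 55.4 × cos(73°) = 16.20 m
total = 100.3 + 16.20 = 116 m

116 m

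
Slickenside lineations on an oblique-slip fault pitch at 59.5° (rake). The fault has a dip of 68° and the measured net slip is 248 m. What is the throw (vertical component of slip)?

dip-slip = net slip × sin(rake) = 248 m × sin(59.5°) = 213.7 m
throw = dip-slip × sin(dip) = 213.7 × sin(68°) = 198 m

198 m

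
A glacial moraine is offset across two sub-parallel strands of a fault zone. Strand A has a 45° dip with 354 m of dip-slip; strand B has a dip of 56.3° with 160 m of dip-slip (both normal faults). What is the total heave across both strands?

heave_A = 354 × cos(45°) = 250.3 m
heave_B = 160 × cos(56.3°) = 88.78 m
total = 250.3 + 88.78 = 339 m

339 m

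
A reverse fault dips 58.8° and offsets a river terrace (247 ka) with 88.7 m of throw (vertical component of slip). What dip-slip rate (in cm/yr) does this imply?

0.0420 cm/yr

dip-slip = throw / sin(dip) = 88.7 m / sin(58.8°) = 103.7 m
rate = 103.7 m / 247 ka = 0.000420 m/yr = 0.0420 cm/yr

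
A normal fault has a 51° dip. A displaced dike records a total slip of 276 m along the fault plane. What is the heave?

heave = dip-slip × cos(dip) = 276 m × cos(51°) = 174 m

174 m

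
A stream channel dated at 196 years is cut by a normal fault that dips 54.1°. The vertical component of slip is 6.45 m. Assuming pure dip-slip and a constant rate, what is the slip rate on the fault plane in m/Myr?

dip-slip = throw / sin(dip) = 6.45 m / sin(54.1°) = 7.963 m
rate = 7.963 m / 196 years = 0.0406 m/yr = 40600 m/Myr

40600 m/Myr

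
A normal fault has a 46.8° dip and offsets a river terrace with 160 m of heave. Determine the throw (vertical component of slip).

170 m

throw = heave × tan(dip) = 160 × tan(46.8°) = 170 m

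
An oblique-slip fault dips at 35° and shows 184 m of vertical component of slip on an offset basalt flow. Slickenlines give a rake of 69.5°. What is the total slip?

342 m

dip-slip = throw / sin(dip) = 184 / sin(35°) = 320.8 m
net slip = dip-slip / sin(rake) = 320.8 / sin(69.5°) = 342 m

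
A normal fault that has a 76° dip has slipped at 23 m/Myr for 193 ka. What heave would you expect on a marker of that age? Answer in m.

dip-slip = rate × time = 23 m/Myr × 193 ka = 4.439 m
heave = dip-slip × cos(dip) = 4.439 × cos(76°) = 1.07 m

1.07 m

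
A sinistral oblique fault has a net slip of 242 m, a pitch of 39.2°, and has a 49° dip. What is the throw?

115 m

dip-slip = net slip × sin(rake) = 242 m × sin(39.2°) = 153 m
throw = dip-slip × sin(dip) = 153 × sin(49°) = 115 m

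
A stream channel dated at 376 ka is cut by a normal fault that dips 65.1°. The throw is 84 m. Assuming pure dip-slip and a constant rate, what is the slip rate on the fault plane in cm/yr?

0.0246 cm/yr

dip-slip = throw / sin(dip) = 84 m / sin(65.1°) = 92.61 m
rate = 92.61 m / 376 ka = 0.000246 m/yr = 0.0246 cm/yr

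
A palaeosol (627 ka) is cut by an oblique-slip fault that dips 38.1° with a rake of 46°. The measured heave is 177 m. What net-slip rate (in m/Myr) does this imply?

499 m/Myr

dip-slip = heave / cos(dip) = 177 / cos(38.1°) = 224.9 m
net slip = dip-slip / sin(rake) = 224.9 / sin(46°) = 312.7 m
rate = 312.7 m / 627 ka = 0.000499 m/yr = 499 m/Myr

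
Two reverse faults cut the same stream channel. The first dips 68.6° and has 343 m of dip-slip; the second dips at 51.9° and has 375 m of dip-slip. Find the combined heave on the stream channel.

357 m

heave_A = 343 × cos(68.6°) = 125.2 m
heave_B = 375 × cos(51.9°) = 231.4 m
total = 125.2 + 231.4 = 357 m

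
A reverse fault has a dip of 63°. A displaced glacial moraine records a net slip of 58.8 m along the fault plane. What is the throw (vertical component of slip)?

52.4 m

throw = dip-slip × sin(dip) = 58.8 m × sin(63°) = 52.4 m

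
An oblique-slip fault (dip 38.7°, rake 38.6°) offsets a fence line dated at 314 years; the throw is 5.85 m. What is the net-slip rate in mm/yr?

47.8 mm/yr

dip-slip = throw / sin(dip) = 5.85 / sin(38.7°) = 9.356 m
net slip = dip-slip / sin(rake) = 9.356 / sin(38.6°) = 15 m
rate = 15 m / 314 years = 0.0478 m/yr = 47.8 mm/yr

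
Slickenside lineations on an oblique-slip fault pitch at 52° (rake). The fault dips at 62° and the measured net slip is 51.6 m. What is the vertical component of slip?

35.9 m

dip-slip = net slip × sin(rake) = 51.6 m × sin(52°) = 40.66 m
throw = dip-slip × sin(dip) = 40.66 × sin(62°) = 35.9 m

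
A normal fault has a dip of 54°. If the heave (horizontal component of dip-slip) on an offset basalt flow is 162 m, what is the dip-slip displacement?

276 m

dip-slip = heave / cos(dip) = 162 / cos(54°) = 276 m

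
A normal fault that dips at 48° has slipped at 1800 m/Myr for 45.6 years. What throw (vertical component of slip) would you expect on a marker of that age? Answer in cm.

dip-slip = rate × time = 1800 m/Myr × 45.6 years = 0.08208 m
throw = dip-slip × sin(dip) = 0.08208 × sin(48°) = 0.0610 m = 6.10 cm

6.10 cm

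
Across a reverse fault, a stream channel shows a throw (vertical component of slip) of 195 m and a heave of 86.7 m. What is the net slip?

net slip = √(throw² + heave²) = √(195² + 86.7²) = 213 m

213 m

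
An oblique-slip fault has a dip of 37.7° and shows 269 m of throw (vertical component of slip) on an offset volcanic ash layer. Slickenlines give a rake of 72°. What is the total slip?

463 m

dip-slip = throw / sin(dip) = 269 / sin(37.7°) = 439.9 m
net slip = dip-slip / sin(rake) = 439.9 / sin(72°) = 463 m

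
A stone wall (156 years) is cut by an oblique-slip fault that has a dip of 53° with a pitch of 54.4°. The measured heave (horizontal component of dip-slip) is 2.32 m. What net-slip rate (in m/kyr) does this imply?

30.4 m/kyr

dip-slip = heave / cos(dip) = 2.32 / cos(53°) = 3.855 m
net slip = dip-slip / sin(rake) = 3.855 / sin(54.4°) = 4.741 m
rate = 4.741 m / 156 years = 0.0304 m/yr = 30.4 m/kyr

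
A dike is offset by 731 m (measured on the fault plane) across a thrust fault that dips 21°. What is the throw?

throw = dip-slip × sin(dip) = 731 m × sin(21°) = 262 m

262 m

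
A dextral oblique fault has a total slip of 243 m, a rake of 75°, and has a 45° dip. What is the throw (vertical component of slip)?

166 m

dip-slip = net slip × sin(rake) = 243 m × sin(75°) = 234.7 m
throw = dip-slip × sin(dip) = 234.7 × sin(45°) = 166 m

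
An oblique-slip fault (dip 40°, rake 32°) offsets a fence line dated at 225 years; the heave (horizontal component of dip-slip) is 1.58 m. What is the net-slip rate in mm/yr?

17.3 mm/yr

dip-slip = heave / cos(dip) = 1.58 / cos(40°) = 2.063 m
net slip = dip-slip / sin(rake) = 2.063 / sin(32°) = 3.892 m
rate = 3.892 m / 225 years = 0.0173 m/yr = 17.3 mm/yr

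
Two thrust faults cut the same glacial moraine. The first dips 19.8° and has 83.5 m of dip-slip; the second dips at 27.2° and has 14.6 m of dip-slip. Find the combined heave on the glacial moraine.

heave_A = 83.5 × cos(19.8°) = 78.56 m
heave_B = 14.6 × cos(27.2°) = 12.99 m
total = 78.56 + 12.99 = 91.5 m

91.5 m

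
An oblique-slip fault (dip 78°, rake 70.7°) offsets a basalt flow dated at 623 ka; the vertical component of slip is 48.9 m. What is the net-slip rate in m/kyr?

dip-slip = throw / sin(dip) = 48.9 / sin(78°) = 49.99 m
net slip = dip-slip / sin(rake) = 49.99 / sin(70.7°) = 52.97 m
rate = 52.97 m / 623 ka = 0.0000850 m/yr = 0.0850 m/kyr

0.0850 m/kyr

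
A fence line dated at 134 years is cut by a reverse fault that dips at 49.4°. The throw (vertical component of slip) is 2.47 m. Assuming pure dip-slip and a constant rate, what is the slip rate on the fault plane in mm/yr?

dip-slip = throw / sin(dip) = 2.47 m / sin(49.4°) = 3.253 m
rate = 3.253 m / 134 years = 0.0243 m/yr = 24.3 mm/yr

24.3 mm/yr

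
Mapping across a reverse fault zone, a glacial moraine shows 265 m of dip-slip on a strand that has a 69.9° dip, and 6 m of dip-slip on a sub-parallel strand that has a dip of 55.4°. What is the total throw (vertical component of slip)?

254 m

throw_A = 265 × sin(69.9°) = 248.9 m
throw_B = 6 × sin(55.4°) = 4.939 m
total = 248.9 + 4.939 = 254 m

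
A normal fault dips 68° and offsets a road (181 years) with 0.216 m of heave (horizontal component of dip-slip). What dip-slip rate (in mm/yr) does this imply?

3.19 mm/yr

dip-slip = heave / cos(dip) = 0.216 m / cos(68°) = 0.5766 m
rate = 0.5766 m / 181 years = 0.00319 m/yr = 3.19 mm/yr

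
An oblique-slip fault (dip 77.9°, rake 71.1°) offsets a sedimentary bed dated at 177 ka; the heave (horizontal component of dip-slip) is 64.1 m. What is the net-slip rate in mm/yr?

dip-slip = heave / cos(dip) = 64.1 / cos(77.9°) = 305.8 m
net slip = dip-slip / sin(rake) = 305.8 / sin(71.1°) = 323.2 m
rate = 323.2 m / 177 ka = 0.00183 m/yr = 1.83 mm/yr

1.83 mm/yr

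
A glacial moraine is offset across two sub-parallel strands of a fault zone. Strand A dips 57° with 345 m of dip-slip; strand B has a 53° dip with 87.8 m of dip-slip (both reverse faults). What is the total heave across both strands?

heave_A = 345 × cos(57°) = 187.9 m
heave_B = 87.8 × cos(53°) = 52.84 m
total = 187.9 + 52.84 = 241 m

241 m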